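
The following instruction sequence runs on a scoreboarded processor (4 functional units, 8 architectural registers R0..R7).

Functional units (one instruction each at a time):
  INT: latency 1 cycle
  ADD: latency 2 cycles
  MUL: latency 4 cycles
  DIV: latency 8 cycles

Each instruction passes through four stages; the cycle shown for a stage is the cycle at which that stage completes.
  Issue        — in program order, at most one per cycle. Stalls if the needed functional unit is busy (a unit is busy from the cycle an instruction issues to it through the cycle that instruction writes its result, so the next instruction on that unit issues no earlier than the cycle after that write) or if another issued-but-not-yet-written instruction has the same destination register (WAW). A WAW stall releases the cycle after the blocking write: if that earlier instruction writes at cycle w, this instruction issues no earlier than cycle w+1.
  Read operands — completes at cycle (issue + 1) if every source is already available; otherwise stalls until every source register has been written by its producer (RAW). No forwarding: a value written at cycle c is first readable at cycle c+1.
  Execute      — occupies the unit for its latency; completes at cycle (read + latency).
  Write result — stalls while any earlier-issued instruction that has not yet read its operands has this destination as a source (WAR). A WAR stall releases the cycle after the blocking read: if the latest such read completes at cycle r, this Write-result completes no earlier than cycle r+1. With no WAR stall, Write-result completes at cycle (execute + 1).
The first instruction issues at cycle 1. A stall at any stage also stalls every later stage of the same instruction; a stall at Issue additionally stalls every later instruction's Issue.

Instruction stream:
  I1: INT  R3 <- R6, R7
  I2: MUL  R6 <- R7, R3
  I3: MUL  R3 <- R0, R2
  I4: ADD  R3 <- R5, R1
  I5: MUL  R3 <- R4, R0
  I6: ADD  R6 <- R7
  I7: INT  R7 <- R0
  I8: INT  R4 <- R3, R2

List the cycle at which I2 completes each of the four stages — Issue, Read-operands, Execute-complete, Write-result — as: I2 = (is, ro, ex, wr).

I2 = (2, 5, 9, 10)

t=1  I1 dispatched to INT
t=2  I1 operands ready · I2 dispatched to MUL
t=3  I1 complete
t=4  R3←I1
t=5  I2 operands ready
t=9  I2 complete
t=10  R6←I2
t=11  I3 dispatched to MUL
t=12  I3 operands ready
t=16  I3 complete
t=17  R3←I3
t=18  I4 dispatched to ADD
t=19  I4 operands ready
t=21  I4 complete
t=22  R3←I4
t=23  I5 dispatched to MUL
t=24  I5 operands ready · I6 dispatched to ADD
t=25  I6 operands ready · I7 dispatched to INT
t=26  I7 operands ready
t=27  I6 complete · I7 complete
t=28  I5 complete · R6←I6 · R7←I7
t=29  R3←I5 · I8 dispatched to INT
t=30  I8 operands ready
t=31  I8 complete
t=32  R4←I8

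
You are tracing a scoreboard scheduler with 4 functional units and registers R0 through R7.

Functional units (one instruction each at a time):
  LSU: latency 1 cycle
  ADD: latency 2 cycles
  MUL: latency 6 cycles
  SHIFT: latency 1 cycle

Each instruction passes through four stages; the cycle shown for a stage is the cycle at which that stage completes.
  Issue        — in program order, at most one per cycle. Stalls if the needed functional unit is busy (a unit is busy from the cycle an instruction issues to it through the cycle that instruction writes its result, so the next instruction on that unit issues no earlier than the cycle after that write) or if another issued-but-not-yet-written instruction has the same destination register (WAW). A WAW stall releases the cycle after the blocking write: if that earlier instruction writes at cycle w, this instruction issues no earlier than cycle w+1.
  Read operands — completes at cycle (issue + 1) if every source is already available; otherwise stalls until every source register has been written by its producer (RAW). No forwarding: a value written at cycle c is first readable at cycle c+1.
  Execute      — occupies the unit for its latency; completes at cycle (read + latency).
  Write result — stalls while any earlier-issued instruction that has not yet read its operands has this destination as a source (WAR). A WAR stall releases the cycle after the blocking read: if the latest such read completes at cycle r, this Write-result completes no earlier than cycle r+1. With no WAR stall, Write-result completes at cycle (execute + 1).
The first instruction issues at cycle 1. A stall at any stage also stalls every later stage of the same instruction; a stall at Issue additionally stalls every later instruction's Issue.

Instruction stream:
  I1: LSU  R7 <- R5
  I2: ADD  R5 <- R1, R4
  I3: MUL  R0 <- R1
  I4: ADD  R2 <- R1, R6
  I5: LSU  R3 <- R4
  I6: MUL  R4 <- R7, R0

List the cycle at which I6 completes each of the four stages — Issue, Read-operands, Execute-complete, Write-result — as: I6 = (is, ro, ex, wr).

1) issue 1, read 2, done 3, write 4
2) issue 2, read 3, done 5, write 6
3) issue 3, read 4, done 10, write 11
4) issue 7, read 8, done 10, write 11  <struct: ADD busy until I2 writes@6>
5) issue 8, read 9, done 10, write 11
6) issue 12, read 13, done 19, write 20  <struct: MUL busy until I3 writes@11>

I6 = (12, 13, 19, 20)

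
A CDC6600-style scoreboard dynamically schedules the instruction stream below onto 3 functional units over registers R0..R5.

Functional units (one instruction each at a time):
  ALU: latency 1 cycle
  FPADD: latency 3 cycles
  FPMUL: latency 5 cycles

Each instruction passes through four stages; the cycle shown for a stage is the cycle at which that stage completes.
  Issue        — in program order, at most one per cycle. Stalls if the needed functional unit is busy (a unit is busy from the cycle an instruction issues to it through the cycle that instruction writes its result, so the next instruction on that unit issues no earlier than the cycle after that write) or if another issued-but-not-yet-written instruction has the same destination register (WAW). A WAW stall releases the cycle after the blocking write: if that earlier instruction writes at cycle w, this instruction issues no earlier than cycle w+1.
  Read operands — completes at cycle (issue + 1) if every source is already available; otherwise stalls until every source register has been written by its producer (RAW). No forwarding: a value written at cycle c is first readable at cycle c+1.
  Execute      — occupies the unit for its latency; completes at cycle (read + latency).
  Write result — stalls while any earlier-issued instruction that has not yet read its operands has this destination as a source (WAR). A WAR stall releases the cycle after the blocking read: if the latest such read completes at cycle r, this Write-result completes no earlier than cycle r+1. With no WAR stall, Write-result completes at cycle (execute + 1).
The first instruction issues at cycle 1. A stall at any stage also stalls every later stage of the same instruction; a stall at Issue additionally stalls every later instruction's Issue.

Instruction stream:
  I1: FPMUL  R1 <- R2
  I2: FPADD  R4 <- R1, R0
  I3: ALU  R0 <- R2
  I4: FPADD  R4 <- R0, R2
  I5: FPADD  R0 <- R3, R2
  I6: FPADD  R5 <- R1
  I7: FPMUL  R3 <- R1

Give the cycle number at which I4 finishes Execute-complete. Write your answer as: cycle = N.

[1] I1 issues→FPMUL
[2] I1 reads, I2 issues→FPADD
[3] I3 issues→ALU
[4] I3 reads
[5] I3 exec-done
[7] I1 exec-done
[8] I1 writes R1
[9] I2 reads
[10] I3 writes R0
[12] I2 exec-done
[13] I2 writes R4
[14] I4 issues→FPADD
[15] I4 reads
[18] I4 exec-done
[19] I4 writes R4
[20] I5 issues→FPADD
[21] I5 reads
[24] I5 exec-done
[25] I5 writes R0
[26] I6 issues→FPADD
[27] I6 reads, I7 issues→FPMUL
[28] I7 reads
[30] I6 exec-done
[31] I6 writes R5
[33] I7 exec-done
[34] I7 writes R3

cycle = 18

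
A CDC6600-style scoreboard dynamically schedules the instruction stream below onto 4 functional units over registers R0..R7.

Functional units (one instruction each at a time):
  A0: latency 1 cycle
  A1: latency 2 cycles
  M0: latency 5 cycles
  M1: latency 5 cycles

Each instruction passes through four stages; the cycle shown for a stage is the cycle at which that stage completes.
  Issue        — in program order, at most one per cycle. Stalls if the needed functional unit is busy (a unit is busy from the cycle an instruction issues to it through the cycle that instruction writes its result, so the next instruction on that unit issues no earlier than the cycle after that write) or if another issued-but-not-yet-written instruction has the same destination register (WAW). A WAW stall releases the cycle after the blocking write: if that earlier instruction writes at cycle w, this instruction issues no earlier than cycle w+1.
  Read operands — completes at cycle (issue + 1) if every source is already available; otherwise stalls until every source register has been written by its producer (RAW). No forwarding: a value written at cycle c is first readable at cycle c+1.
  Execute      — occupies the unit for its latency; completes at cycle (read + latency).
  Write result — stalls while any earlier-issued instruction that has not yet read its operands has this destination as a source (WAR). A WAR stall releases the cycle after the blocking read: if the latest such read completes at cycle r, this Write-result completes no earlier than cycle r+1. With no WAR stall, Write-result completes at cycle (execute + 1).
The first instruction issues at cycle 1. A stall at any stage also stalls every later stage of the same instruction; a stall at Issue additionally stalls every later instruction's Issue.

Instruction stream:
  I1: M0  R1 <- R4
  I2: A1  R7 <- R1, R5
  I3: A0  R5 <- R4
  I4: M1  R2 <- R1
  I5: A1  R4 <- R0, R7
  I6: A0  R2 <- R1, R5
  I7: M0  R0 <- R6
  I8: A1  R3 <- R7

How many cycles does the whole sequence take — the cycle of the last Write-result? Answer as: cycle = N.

1) issue 1, read 2, done 7, write 8
2) issue 2, read 9, done 11, write 12  <RAW R1: wait I1 write@8>
3) issue 3, read 4, done 5, write 10  <WAR R5: wait I2 read@9>
4) issue 4, read 9, done 14, write 15  <RAW R1: wait I1 write@8>
5) issue 13, read 14, done 16, write 17  <struct: A1 busy until I2 writes@12>
6) issue 16, read 17, done 18, write 19  <WAW R2: wait I4 write@15>
7) issue 17, read 18, done 23, write 24
8) issue 18, read 19, done 21, write 22

cycle = 24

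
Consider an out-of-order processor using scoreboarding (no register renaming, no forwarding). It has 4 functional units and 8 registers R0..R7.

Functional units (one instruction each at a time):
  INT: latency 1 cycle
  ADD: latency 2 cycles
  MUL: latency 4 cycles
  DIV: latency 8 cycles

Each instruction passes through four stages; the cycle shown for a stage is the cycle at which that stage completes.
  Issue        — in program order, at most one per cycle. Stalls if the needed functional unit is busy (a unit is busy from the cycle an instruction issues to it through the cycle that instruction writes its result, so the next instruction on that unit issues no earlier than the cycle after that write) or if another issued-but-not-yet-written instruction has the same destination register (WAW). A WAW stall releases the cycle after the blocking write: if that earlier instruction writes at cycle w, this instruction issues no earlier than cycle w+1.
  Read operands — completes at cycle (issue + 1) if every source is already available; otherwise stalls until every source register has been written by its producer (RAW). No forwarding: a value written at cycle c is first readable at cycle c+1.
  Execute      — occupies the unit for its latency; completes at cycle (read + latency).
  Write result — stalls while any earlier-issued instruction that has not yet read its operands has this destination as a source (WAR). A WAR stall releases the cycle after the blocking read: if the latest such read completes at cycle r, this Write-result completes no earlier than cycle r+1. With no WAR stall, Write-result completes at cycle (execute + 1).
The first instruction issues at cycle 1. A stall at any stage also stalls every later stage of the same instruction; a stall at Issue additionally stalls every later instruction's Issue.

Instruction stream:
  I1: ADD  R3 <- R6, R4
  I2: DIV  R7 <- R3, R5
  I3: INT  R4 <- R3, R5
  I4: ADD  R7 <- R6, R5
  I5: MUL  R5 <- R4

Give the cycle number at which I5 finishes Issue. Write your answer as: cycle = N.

I1: IS=1 RO=2 EX=4 WR=5
I2: IS=2 RO=6 EX=14 WR=15  [RAW R3: wait I1 write@5]
I3: IS=3 RO=6 EX=7 WR=8  [RAW R3: wait I1 write@5]
I4: IS=16 RO=17 EX=19 WR=20  [WAW R7: wait I2 write@15]
I5: IS=17 RO=18 EX=22 WR=23

cycle = 17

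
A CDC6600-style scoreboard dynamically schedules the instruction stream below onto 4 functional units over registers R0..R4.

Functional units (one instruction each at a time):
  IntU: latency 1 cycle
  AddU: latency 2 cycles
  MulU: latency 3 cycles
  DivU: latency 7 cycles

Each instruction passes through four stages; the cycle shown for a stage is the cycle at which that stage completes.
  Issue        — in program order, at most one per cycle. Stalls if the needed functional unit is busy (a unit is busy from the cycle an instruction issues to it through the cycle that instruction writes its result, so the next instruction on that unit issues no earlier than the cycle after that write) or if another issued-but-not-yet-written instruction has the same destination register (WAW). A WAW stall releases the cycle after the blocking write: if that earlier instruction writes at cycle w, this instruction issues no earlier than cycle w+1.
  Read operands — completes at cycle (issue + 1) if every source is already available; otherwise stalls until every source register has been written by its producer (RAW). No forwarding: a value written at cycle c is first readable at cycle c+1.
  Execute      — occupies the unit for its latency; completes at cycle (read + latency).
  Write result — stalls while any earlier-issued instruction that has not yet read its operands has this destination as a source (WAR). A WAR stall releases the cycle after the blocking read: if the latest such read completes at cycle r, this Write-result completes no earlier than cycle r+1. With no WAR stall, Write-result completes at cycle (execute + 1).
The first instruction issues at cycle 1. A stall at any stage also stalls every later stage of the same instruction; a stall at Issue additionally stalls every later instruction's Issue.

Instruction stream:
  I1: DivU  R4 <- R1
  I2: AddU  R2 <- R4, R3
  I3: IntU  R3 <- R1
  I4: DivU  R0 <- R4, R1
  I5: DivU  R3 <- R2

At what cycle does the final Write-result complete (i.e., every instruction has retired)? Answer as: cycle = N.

cycle = 30

cycle 1: I1 issues→DivU
cycle 2: I1 reads, I2 issues→AddU
cycle 3: I3 issues→IntU
cycle 4: I3 reads
cycle 5: I3 exec-done
cycle 9: I1 exec-done
cycle 10: I1 writes R4
cycle 11: I2 reads, I4 issues→DivU
cycle 12: I3 writes R3, I4 reads
cycle 13: I2 exec-done
cycle 14: I2 writes R2
cycle 19: I4 exec-done
cycle 20: I4 writes R0
cycle 21: I5 issues→DivU
cycle 22: I5 reads
cycle 29: I5 exec-done
cycle 30: I5 writes R3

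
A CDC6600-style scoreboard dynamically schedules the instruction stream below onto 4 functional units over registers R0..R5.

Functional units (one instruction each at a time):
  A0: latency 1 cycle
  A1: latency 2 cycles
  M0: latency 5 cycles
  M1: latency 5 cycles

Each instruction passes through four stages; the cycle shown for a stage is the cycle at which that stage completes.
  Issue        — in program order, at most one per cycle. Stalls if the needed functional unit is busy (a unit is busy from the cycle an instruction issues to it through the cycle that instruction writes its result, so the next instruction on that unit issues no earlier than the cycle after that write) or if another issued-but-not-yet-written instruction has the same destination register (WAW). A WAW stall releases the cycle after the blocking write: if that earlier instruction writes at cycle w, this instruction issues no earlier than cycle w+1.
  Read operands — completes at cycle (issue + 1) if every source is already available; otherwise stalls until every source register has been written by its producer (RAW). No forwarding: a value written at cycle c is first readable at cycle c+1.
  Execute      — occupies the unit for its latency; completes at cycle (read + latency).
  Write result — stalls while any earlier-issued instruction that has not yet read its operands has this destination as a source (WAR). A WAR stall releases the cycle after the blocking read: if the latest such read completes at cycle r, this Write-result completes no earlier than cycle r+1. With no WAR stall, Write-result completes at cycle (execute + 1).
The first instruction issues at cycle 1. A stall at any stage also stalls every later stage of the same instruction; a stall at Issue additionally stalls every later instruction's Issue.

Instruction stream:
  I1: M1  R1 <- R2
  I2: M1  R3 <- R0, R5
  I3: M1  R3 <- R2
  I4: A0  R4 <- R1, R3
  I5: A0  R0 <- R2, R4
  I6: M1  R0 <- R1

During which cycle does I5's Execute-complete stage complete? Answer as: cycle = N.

cycle = 30

c1: I1 issues→M1
c2: I1 reads
c7: I1 exec-done
c8: I1 writes R1
c9: I2 issues→M1
c10: I2 reads
c15: I2 exec-done
c16: I2 writes R3
c17: I3 issues→M1
c18: I3 reads | I4 issues→A0
c23: I3 exec-done
c24: I3 writes R3
c25: I4 reads
c26: I4 exec-done
c27: I4 writes R4
c28: I5 issues→A0
c29: I5 reads
c30: I5 exec-done
c31: I5 writes R0
c32: I6 issues→M1
c33: I6 reads
c38: I6 exec-done
c39: I6 writes R0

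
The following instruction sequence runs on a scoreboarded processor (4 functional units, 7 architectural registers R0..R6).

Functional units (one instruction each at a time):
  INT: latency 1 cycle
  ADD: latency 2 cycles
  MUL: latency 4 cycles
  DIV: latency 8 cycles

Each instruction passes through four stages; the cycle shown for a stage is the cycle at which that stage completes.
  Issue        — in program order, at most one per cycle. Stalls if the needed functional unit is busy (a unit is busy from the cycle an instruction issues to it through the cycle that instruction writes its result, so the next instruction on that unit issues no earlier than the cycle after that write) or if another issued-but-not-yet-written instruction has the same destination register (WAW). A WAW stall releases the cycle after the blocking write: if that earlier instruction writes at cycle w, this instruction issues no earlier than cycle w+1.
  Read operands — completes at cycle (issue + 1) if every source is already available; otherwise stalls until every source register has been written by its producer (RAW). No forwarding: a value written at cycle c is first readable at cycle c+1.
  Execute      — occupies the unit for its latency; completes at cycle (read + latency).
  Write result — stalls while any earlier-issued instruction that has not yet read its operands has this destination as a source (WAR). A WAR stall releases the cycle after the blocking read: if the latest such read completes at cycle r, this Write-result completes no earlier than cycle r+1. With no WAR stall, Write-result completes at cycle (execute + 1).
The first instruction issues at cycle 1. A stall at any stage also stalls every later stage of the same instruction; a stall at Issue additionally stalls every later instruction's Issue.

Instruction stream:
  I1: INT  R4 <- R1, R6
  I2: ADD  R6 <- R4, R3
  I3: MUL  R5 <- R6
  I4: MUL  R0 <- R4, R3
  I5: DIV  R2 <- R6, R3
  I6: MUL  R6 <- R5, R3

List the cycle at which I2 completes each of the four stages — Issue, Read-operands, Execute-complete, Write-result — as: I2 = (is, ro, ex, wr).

I2 = (2, 5, 7, 8)

[1] I1 issues→INT
[2] I1 reads | I2 issues→ADD
[3] I1 exec-done | I3 issues→MUL
[4] I1 writes R4
[5] I2 reads
[7] I2 exec-done
[8] I2 writes R6
[9] I3 reads
[13] I3 exec-done
[14] I3 writes R5
[15] I4 issues→MUL
[16] I4 reads | I5 issues→DIV
[17] I5 reads
[20] I4 exec-done
[21] I4 writes R0
[22] I6 issues→MUL
[23] I6 reads
[25] I5 exec-done
[26] I5 writes R2
[27] I6 exec-done
[28] I6 writes R6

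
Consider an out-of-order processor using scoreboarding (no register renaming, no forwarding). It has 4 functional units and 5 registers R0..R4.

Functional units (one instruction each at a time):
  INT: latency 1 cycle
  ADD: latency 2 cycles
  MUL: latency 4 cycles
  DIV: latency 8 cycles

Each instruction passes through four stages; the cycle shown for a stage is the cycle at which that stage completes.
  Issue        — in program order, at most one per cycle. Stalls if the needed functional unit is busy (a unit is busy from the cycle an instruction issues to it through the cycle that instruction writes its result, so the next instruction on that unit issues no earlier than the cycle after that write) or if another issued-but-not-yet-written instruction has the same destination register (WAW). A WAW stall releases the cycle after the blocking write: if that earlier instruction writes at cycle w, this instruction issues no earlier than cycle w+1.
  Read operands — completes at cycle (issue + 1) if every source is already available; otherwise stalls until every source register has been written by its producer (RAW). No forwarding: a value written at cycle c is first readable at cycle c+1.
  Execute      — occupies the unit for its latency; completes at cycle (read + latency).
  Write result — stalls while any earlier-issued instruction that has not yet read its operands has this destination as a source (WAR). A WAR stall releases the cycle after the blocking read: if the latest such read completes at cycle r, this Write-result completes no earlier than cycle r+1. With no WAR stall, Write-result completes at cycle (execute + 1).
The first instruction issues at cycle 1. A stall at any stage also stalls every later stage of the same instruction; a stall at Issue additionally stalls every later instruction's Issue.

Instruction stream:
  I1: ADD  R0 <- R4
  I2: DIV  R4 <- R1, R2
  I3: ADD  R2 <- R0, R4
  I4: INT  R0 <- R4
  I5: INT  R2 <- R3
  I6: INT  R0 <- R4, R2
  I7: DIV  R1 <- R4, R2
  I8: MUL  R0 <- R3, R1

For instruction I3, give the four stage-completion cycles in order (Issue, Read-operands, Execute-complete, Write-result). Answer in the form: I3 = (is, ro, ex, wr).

I3 = (6, 13, 15, 16)

I1  is:1  ro:2  ex:4  wr:5
I2  is:2  ro:3  ex:11  wr:12
I3  is:6  ro:13  ex:15  wr:16  — struct: ADD busy until I1 writes@5, RAW R4: wait I2 write@12
I4  is:7  ro:13  ex:14  wr:15  — RAW R4: wait I2 write@12
I5  is:17  ro:18  ex:19  wr:20  — WAW R2: wait I3 write@16
I6  is:21  ro:22  ex:23  wr:24  — struct: INT busy until I5 writes@20
I7  is:22  ro:23  ex:31  wr:32
I8  is:25  ro:33  ex:37  wr:38  — WAW R0: wait I6 write@24, RAW R1: wait I7 write@32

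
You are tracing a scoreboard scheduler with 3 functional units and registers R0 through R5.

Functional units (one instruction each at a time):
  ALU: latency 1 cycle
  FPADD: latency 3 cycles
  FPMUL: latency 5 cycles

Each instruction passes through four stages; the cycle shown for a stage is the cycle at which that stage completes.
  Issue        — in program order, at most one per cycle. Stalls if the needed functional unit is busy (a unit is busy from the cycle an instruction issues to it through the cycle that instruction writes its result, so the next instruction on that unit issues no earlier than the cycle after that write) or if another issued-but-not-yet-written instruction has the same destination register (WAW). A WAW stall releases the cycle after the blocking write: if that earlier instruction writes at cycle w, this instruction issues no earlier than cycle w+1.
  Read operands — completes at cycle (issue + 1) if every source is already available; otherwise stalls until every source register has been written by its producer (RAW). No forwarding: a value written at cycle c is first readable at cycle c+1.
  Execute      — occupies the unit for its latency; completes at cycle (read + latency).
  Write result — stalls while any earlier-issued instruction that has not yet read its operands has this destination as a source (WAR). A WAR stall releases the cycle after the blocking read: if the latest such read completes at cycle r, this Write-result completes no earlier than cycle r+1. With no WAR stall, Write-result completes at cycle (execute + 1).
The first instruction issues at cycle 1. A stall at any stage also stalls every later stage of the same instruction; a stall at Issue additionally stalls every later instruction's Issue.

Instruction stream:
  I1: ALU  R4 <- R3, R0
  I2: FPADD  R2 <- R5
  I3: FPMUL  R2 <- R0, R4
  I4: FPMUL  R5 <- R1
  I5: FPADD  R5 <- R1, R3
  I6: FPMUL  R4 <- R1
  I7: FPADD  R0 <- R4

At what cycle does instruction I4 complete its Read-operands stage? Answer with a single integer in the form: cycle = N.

cycle = 17

I1  is:1  ro:2  ex:3  wr:4
I2  is:2  ro:3  ex:6  wr:7
I3  is:8  ro:9  ex:14  wr:15  — WAW R2: wait I2 write@7
I4  is:16  ro:17  ex:22  wr:23  — struct: FPMUL busy until I3 writes@15
I5  is:24  ro:25  ex:28  wr:29  — WAW R5: wait I4 write@23
I6  is:25  ro:26  ex:31  wr:32
I7  is:30  ro:33  ex:36  wr:37  — struct: FPADD busy until I5 writes@29, RAW R4: wait I6 write@32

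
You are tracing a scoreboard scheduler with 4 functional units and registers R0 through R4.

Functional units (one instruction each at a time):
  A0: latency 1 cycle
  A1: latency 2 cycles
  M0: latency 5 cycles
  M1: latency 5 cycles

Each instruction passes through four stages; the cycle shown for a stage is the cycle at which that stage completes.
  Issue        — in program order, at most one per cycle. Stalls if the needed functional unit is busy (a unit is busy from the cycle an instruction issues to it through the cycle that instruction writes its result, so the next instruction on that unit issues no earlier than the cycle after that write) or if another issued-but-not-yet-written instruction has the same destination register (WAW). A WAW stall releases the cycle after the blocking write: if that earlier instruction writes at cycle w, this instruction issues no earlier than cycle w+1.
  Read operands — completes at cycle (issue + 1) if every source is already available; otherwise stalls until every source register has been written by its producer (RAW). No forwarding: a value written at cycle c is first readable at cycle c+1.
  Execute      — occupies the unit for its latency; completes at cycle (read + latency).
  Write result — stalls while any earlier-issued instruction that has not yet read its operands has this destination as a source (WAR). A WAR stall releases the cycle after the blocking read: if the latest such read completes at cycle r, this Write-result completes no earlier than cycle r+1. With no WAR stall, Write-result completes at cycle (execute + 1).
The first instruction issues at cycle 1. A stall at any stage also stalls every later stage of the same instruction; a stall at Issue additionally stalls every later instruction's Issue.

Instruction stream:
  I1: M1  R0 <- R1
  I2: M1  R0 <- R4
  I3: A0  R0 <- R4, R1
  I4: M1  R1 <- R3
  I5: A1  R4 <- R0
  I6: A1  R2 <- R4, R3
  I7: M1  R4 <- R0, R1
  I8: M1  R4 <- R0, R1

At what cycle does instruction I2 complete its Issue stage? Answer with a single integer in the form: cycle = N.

cycle = 9

  I1 | 1 | 2 | 7 | 8
  I2 | 9 | 10 | 15 | 16   struct: M1 busy until I1 writes@8
  I3 | 17 | 18 | 19 | 20   WAW R0: wait I2 write@16
  I4 | 18 | 19 | 24 | 25
  I5 | 19 | 21 | 23 | 24   RAW R0: wait I3 write@20
  I6 | 25 | 26 | 28 | 29   struct: A1 busy until I5 writes@24
  I7 | 26 | 27 | 32 | 33
  I8 | 34 | 35 | 40 | 41   struct: M1 busy until I7 writes@33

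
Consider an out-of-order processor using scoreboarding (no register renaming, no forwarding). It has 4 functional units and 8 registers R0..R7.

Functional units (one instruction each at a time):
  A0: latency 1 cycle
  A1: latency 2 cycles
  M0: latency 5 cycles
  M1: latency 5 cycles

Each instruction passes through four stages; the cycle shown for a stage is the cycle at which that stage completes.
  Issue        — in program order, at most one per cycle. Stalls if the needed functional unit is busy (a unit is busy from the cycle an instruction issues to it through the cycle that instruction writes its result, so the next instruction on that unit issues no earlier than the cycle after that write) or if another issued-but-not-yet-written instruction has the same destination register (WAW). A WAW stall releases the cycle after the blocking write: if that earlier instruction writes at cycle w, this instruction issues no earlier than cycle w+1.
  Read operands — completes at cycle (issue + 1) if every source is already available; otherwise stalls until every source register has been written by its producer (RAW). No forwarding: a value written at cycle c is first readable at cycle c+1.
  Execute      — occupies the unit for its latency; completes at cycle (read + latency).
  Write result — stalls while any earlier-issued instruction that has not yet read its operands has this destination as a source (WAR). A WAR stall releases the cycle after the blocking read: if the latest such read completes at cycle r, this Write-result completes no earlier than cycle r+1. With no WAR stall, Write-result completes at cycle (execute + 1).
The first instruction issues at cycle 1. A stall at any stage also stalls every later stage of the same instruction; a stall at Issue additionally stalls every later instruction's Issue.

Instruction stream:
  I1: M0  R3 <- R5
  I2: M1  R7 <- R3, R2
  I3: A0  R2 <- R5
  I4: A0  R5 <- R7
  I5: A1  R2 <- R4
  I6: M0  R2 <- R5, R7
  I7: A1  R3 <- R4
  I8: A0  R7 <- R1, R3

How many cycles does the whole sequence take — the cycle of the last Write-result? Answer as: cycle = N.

cycle = 25

[1] I1 issues→M0
[2] I1 reads; I2 issues→M1
[3] I3 issues→A0
[4] I3 reads
[5] I3 exec-done
[7] I1 exec-done
[8] I1 writes R3
[9] I2 reads
[10] I3 writes R2
[11] I4 issues→A0
[12] I5 issues→A1
[13] I5 reads
[14] I2 exec-done
[15] I2 writes R7; I5 exec-done
[16] I4 reads; I5 writes R2
[17] I4 exec-done; I6 issues→M0
[18] I4 writes R5; I7 issues→A1
[19] I6 reads; I7 reads; I8 issues→A0
[21] I7 exec-done
[22] I7 writes R3
[23] I8 reads
[24] I6 exec-done; I8 exec-done
[25] I6 writes R2; I8 writes R7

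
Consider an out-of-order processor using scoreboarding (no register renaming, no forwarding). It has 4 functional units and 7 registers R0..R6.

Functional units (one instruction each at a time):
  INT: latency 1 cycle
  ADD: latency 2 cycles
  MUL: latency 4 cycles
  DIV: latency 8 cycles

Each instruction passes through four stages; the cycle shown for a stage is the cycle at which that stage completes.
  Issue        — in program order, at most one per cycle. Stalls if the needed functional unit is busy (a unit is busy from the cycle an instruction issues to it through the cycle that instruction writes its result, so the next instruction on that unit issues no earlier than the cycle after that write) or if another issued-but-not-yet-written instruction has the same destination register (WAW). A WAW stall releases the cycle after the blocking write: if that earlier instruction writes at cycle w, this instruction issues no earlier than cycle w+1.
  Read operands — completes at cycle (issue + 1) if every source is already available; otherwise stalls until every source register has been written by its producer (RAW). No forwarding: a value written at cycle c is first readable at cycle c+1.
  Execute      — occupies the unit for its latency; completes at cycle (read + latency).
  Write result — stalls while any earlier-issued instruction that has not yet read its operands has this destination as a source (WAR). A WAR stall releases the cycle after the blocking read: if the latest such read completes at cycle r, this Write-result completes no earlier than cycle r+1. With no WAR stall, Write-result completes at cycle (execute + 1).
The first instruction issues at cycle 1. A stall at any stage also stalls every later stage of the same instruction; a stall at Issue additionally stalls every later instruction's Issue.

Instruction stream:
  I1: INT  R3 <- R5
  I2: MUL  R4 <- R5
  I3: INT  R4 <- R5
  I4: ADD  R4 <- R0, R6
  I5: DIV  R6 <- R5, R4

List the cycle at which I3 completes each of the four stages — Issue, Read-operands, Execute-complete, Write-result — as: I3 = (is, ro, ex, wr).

[I1] 1/2/3/4
[I2] 2/3/7/8
[I3] 9/10/11/12  (WAW R4: wait I2 write@8)
[I4] 13/14/16/17  (WAW R4: wait I3 write@12)
[I5] 14/18/26/27  (RAW R4: wait I4 write@17)

I3 = (9, 10, 11, 12)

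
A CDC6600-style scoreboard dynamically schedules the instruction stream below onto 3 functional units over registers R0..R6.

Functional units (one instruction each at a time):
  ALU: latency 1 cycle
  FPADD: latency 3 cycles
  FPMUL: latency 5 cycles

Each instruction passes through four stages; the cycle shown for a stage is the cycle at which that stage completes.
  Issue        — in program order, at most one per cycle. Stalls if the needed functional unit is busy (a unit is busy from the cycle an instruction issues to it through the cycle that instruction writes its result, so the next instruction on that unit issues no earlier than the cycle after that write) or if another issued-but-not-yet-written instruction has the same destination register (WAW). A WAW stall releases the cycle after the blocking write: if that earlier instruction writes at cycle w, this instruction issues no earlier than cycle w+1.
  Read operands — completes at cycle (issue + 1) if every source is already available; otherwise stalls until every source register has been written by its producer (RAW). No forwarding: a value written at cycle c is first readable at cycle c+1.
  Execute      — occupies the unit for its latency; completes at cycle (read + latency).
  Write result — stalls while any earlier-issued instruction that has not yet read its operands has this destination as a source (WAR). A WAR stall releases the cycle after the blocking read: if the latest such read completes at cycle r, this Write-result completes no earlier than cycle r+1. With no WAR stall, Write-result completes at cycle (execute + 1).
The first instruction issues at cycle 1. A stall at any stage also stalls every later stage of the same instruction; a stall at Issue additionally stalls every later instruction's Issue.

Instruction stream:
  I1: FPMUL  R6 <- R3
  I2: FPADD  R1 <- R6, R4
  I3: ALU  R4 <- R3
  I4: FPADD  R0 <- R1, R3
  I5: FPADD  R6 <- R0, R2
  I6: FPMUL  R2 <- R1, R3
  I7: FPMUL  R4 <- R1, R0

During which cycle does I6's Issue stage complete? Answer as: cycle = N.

cycle 1: I1→FPMUL
cycle 2: I1 RO | I2→FPADD
cycle 3: I3→ALU
cycle 4: I3 RO
cycle 5: I3 EX
cycle 7: I1 EX
cycle 8: I1 WR R6
cycle 9: I2 RO
cycle 10: I3 WR R4
cycle 12: I2 EX
cycle 13: I2 WR R1
cycle 14: I4→FPADD
cycle 15: I4 RO
cycle 18: I4 EX
cycle 19: I4 WR R0
cycle 20: I5→FPADD
cycle 21: I5 RO | I6→FPMUL
cycle 22: I6 RO
cycle 24: I5 EX
cycle 25: I5 WR R6
cycle 27: I6 EX
cycle 28: I6 WR R2
cycle 29: I7→FPMUL
cycle 30: I7 RO
cycle 35: I7 EX
cycle 36: I7 WR R4

cycle = 21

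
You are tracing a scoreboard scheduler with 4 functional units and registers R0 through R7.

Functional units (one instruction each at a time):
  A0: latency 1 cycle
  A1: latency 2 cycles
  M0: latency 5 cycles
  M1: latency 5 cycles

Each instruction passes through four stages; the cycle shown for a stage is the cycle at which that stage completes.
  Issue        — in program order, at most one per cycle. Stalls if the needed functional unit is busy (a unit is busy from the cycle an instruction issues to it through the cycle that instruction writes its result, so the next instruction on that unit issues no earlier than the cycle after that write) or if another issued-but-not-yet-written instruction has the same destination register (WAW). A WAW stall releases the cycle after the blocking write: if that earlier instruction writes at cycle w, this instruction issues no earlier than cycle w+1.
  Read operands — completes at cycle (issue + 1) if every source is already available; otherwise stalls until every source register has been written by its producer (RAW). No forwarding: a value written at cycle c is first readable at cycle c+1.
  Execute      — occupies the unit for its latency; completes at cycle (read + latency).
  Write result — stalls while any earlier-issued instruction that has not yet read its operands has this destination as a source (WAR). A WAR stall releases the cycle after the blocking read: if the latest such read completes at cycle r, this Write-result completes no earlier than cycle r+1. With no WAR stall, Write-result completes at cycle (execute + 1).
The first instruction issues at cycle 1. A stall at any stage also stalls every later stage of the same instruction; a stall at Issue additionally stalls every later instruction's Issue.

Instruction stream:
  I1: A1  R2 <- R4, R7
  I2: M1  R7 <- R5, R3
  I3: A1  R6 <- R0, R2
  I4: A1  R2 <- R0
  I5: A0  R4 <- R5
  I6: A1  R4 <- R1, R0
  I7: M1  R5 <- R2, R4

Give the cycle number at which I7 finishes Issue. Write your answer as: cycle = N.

t=1  I1 issues→A1
t=2  I1 reads · I2 issues→M1
t=3  I2 reads
t=4  I1 exec-done
t=5  I1 writes R2
t=6  I3 issues→A1
t=7  I3 reads
t=8  I2 exec-done
t=9  I2 writes R7 · I3 exec-done
t=10  I3 writes R6
t=11  I4 issues→A1
t=12  I4 reads · I5 issues→A0
t=13  I5 reads
t=14  I4 exec-done · I5 exec-done
t=15  I4 writes R2 · I5 writes R4
t=16  I6 issues→A1
t=17  I6 reads · I7 issues→M1
t=19  I6 exec-done
t=20  I6 writes R4
t=21  I7 reads
t=26  I7 exec-done
t=27  I7 writes R5

cycle = 17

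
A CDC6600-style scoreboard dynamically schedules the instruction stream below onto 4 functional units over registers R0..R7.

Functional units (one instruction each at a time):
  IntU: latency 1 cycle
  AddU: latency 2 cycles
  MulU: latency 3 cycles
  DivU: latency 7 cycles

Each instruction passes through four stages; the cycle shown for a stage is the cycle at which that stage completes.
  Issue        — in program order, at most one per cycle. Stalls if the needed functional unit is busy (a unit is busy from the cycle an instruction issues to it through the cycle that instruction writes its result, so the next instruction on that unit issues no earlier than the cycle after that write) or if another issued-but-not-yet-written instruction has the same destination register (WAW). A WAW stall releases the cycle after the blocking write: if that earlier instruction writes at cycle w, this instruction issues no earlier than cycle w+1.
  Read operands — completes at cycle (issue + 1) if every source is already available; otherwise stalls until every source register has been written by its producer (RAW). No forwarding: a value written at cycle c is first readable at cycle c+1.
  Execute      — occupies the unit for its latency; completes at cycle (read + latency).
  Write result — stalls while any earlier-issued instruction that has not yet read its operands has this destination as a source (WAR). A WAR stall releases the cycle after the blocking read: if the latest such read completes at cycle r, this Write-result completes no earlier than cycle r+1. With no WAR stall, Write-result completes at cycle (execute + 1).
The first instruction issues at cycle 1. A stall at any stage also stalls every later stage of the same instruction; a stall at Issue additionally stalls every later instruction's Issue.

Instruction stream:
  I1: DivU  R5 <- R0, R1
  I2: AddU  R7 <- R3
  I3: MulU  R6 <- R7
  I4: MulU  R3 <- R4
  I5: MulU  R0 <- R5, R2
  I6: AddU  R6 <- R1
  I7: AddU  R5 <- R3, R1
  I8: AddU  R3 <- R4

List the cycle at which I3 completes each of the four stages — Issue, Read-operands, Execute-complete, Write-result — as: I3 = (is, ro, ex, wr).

I3 = (3, 7, 10, 11)

1) issue 1, read 2, done 9, write 10
2) issue 2, read 3, done 5, write 6
3) issue 3, read 7, done 10, write 11  <RAW R7: wait I2 write@6>
4) issue 12, read 13, done 16, write 17  <struct: MulU busy until I3 writes@11>
5) issue 18, read 19, done 22, write 23  <struct: MulU busy until I4 writes@17>
6) issue 19, read 20, done 22, write 23
7) issue 24, read 25, done 27, write 28  <struct: AddU busy until I6 writes@23>
8) issue 29, read 30, done 32, write 33  <struct: AddU busy until I7 writes@28>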